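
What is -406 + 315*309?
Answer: 96929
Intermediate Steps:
-406 + 315*309 = -406 + 97335 = 96929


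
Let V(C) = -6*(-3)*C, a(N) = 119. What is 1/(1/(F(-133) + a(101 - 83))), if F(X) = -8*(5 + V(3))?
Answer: -353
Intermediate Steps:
V(C) = 18*C (V(C) = -(-18)*C = 18*C)
F(X) = -472 (F(X) = -8*(5 + 18*3) = -8*(5 + 54) = -8*59 = -472)
1/(1/(F(-133) + a(101 - 83))) = 1/(1/(-472 + 119)) = 1/(1/(-353)) = 1/(-1/353) = -353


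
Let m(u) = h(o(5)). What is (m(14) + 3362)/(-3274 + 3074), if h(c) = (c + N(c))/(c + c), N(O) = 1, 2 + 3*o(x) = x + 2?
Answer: -8407/500 ≈ -16.814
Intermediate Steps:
o(x) = x/3 (o(x) = -⅔ + (x + 2)/3 = -⅔ + (2 + x)/3 = -⅔ + (⅔ + x/3) = x/3)
h(c) = (1 + c)/(2*c) (h(c) = (c + 1)/(c + c) = (1 + c)/((2*c)) = (1 + c)*(1/(2*c)) = (1 + c)/(2*c))
m(u) = ⅘ (m(u) = (1 + (⅓)*5)/(2*(((⅓)*5))) = (1 + 5/3)/(2*(5/3)) = (½)*(⅗)*(8/3) = ⅘)
(m(14) + 3362)/(-3274 + 3074) = (⅘ + 3362)/(-3274 + 3074) = (16814/5)/(-200) = (16814/5)*(-1/200) = -8407/500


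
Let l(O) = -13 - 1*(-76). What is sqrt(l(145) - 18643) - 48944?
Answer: -48944 + 2*I*sqrt(4645) ≈ -48944.0 + 136.31*I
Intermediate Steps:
l(O) = 63 (l(O) = -13 + 76 = 63)
sqrt(l(145) - 18643) - 48944 = sqrt(63 - 18643) - 48944 = sqrt(-18580) - 48944 = 2*I*sqrt(4645) - 48944 = -48944 + 2*I*sqrt(4645)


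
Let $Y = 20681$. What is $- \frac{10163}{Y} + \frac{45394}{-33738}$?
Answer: $- \frac{640836304}{348867789} \approx -1.8369$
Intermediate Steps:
$- \frac{10163}{Y} + \frac{45394}{-33738} = - \frac{10163}{20681} + \frac{45394}{-33738} = \left(-10163\right) \frac{1}{20681} + 45394 \left(- \frac{1}{33738}\right) = - \frac{10163}{20681} - \frac{22697}{16869} = - \frac{640836304}{348867789}$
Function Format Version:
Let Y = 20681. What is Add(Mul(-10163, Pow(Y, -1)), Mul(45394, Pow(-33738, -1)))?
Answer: Rational(-640836304, 348867789) ≈ -1.8369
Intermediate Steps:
Add(Mul(-10163, Pow(Y, -1)), Mul(45394, Pow(-33738, -1))) = Add(Mul(-10163, Pow(20681, -1)), Mul(45394, Pow(-33738, -1))) = Add(Mul(-10163, Rational(1, 20681)), Mul(45394, Rational(-1, 33738))) = Add(Rational(-10163, 20681), Rational(-22697, 16869)) = Rational(-640836304, 348867789)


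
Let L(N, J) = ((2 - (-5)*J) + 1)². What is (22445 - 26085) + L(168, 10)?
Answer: -831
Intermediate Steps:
L(N, J) = (3 + 5*J)² (L(N, J) = ((2 + 5*J) + 1)² = (3 + 5*J)²)
(22445 - 26085) + L(168, 10) = (22445 - 26085) + (3 + 5*10)² = -3640 + (3 + 50)² = -3640 + 53² = -3640 + 2809 = -831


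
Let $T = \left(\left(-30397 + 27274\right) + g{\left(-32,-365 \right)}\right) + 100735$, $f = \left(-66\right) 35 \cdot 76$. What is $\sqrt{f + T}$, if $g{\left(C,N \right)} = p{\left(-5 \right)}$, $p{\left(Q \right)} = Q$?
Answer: $i \sqrt{77953} \approx 279.2 i$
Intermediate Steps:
$f = -175560$ ($f = \left(-2310\right) 76 = -175560$)
$g{\left(C,N \right)} = -5$
$T = 97607$ ($T = \left(\left(-30397 + 27274\right) - 5\right) + 100735 = \left(-3123 - 5\right) + 100735 = -3128 + 100735 = 97607$)
$\sqrt{f + T} = \sqrt{-175560 + 97607} = \sqrt{-77953} = i \sqrt{77953}$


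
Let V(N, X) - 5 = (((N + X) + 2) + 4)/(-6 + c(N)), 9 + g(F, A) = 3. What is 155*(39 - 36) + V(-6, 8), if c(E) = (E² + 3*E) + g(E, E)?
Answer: 1414/3 ≈ 471.33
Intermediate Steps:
g(F, A) = -6 (g(F, A) = -9 + 3 = -6)
c(E) = -6 + E² + 3*E (c(E) = (E² + 3*E) - 6 = -6 + E² + 3*E)
V(N, X) = 5 + (6 + N + X)/(-12 + N² + 3*N) (V(N, X) = 5 + (((N + X) + 2) + 4)/(-6 + (-6 + N² + 3*N)) = 5 + ((2 + N + X) + 4)/(-12 + N² + 3*N) = 5 + (6 + N + X)/(-12 + N² + 3*N))
155*(39 - 36) + V(-6, 8) = 155*(39 - 36) + (-54 + 8 + 5*(-6)² + 16*(-6))/(-12 + (-6)² + 3*(-6)) = 155*3 + (-54 + 8 + 5*36 - 96)/(-12 + 36 - 18) = 465 + (-54 + 8 + 180 - 96)/6 = 465 + (⅙)*38 = 465 + 19/3 = 1414/3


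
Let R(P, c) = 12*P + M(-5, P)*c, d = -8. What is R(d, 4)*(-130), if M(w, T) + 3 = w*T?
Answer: -6760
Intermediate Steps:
M(w, T) = -3 + T*w (M(w, T) = -3 + w*T = -3 + T*w)
R(P, c) = 12*P + c*(-3 - 5*P) (R(P, c) = 12*P + (-3 + P*(-5))*c = 12*P + (-3 - 5*P)*c = 12*P + c*(-3 - 5*P))
R(d, 4)*(-130) = (12*(-8) - 1*4*(3 + 5*(-8)))*(-130) = (-96 - 1*4*(3 - 40))*(-130) = (-96 - 1*4*(-37))*(-130) = (-96 + 148)*(-130) = 52*(-130) = -6760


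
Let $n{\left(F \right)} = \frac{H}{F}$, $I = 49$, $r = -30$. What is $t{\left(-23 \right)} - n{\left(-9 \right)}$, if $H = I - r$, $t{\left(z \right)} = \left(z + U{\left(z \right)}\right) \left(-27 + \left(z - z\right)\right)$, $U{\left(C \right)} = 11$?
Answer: $\frac{2995}{9} \approx 332.78$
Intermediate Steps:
$t{\left(z \right)} = -297 - 27 z$ ($t{\left(z \right)} = \left(z + 11\right) \left(-27 + \left(z - z\right)\right) = \left(11 + z\right) \left(-27 + 0\right) = \left(11 + z\right) \left(-27\right) = -297 - 27 z$)
$H = 79$ ($H = 49 - -30 = 49 + 30 = 79$)
$n{\left(F \right)} = \frac{79}{F}$
$t{\left(-23 \right)} - n{\left(-9 \right)} = \left(-297 - -621\right) - \frac{79}{-9} = \left(-297 + 621\right) - 79 \left(- \frac{1}{9}\right) = 324 - - \frac{79}{9} = 324 + \frac{79}{9} = \frac{2995}{9}$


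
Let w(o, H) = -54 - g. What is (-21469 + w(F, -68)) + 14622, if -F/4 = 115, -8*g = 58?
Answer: -27575/4 ≈ -6893.8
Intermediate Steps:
g = -29/4 (g = -⅛*58 = -29/4 ≈ -7.2500)
F = -460 (F = -4*115 = -460)
w(o, H) = -187/4 (w(o, H) = -54 - 1*(-29/4) = -54 + 29/4 = -187/4)
(-21469 + w(F, -68)) + 14622 = (-21469 - 187/4) + 14622 = -86063/4 + 14622 = -27575/4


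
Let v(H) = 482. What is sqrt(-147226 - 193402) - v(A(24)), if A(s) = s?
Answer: -482 + 2*I*sqrt(85157) ≈ -482.0 + 583.63*I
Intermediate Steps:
sqrt(-147226 - 193402) - v(A(24)) = sqrt(-147226 - 193402) - 1*482 = sqrt(-340628) - 482 = 2*I*sqrt(85157) - 482 = -482 + 2*I*sqrt(85157)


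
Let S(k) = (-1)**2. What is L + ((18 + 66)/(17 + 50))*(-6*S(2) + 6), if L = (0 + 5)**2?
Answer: 25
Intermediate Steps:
S(k) = 1
L = 25 (L = 5**2 = 25)
L + ((18 + 66)/(17 + 50))*(-6*S(2) + 6) = 25 + ((18 + 66)/(17 + 50))*(-6*1 + 6) = 25 + (84/67)*(-6 + 6) = 25 + (84*(1/67))*0 = 25 + (84/67)*0 = 25 + 0 = 25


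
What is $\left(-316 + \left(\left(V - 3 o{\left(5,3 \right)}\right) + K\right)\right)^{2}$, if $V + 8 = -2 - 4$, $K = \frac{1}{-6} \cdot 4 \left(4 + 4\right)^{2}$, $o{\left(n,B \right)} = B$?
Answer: $\frac{1311025}{9} \approx 1.4567 \cdot 10^{5}$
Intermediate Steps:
$K = - \frac{128}{3}$ ($K = \left(- \frac{1}{6}\right) 4 \cdot 8^{2} = \left(- \frac{2}{3}\right) 64 = - \frac{128}{3} \approx -42.667$)
$V = -14$ ($V = -8 - 6 = -14$)
$\left(-316 + \left(\left(V - 3 o{\left(5,3 \right)}\right) + K\right)\right)^{2} = \left(-316 - \frac{197}{3}\right)^{2} = \left(- \frac{1145}{3}\right)^{2} = \frac{1311025}{9}$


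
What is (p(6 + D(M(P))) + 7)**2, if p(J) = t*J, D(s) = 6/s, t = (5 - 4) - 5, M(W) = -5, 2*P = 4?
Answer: 3721/25 ≈ 148.84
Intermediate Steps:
P = 2 (P = (1/2)*4 = 2)
t = -4 (t = 1 - 5 = -4)
p(J) = -4*J
(p(6 + D(M(P))) + 7)**2 = (-4*(6 + 6/(-5)) + 7)**2 = (-4*(6 + 6*(-1/5)) + 7)**2 = (-4*(6 - 6/5) + 7)**2 = (-4*24/5 + 7)**2 = (-96/5 + 7)**2 = (-61/5)**2 = 3721/25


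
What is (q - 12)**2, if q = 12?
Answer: 0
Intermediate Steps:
(q - 12)**2 = (12 - 12)**2 = 0**2 = 0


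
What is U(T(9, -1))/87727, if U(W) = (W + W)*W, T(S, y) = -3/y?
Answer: 18/87727 ≈ 0.00020518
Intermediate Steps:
U(W) = 2*W² (U(W) = (2*W)*W = 2*W²)
U(T(9, -1))/87727 = (2*(-3/(-1))²)/87727 = (2*(-3*(-1))²)*(1/87727) = (2*3²)*(1/87727) = (2*9)*(1/87727) = 18*(1/87727) = 18/87727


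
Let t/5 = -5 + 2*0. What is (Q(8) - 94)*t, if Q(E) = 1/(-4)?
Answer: 9425/4 ≈ 2356.3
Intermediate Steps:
Q(E) = -1/4
t = -25 (t = 5*(-5 + 2*0) = 5*(-5 + 0) = 5*(-5) = -25)
(Q(8) - 94)*t = (-1/4 - 94)*(-25) = -377/4*(-25) = 9425/4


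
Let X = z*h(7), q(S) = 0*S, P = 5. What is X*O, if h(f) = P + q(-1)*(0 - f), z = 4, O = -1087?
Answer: -21740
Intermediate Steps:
q(S) = 0
h(f) = 5 (h(f) = 5 + 0*(0 - f) = 5 + 0*(-f) = 5 + 0 = 5)
X = 20 (X = 4*5 = 20)
X*O = 20*(-1087) = -21740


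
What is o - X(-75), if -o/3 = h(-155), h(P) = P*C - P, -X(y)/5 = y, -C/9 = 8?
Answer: -34320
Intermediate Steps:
C = -72 (C = -9*8 = -72)
X(y) = -5*y
h(P) = -73*P (h(P) = P*(-72) - P = -72*P - P = -73*P)
o = -33945 (o = -(-219)*(-155) = -3*11315 = -33945)
o - X(-75) = -33945 - (-5)*(-75) = -33945 - 1*375 = -33945 - 375 = -34320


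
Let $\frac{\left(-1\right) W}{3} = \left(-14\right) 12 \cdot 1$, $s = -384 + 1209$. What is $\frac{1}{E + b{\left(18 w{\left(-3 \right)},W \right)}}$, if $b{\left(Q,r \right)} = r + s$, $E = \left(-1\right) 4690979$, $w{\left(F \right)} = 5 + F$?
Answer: $- \frac{1}{4689650} \approx -2.1324 \cdot 10^{-7}$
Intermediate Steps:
$s = 825$
$E = -4690979$
$W = 504$ ($W = - 3 \left(-14\right) 12 \cdot 1 = - 3 \left(\left(-168\right) 1\right) = \left(-3\right) \left(-168\right) = 504$)
$b{\left(Q,r \right)} = 825 + r$ ($b{\left(Q,r \right)} = r + 825 = 825 + r$)
$\frac{1}{E + b{\left(18 w{\left(-3 \right)},W \right)}} = \frac{1}{-4690979 + \left(825 + 504\right)} = \frac{1}{-4690979 + 1329} = \frac{1}{-4689650} = - \frac{1}{4689650}$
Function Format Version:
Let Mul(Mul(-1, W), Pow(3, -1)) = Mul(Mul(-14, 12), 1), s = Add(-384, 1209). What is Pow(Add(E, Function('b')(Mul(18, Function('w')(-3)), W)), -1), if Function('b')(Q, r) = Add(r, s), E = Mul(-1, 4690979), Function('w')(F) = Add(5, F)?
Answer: Rational(-1, 4689650) ≈ -2.1324e-7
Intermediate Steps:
s = 825
E = -4690979
W = 504 (W = Mul(-3, Mul(Mul(-14, 12), 1)) = Mul(-3, Mul(-168, 1)) = Mul(-3, -168) = 504)
Function('b')(Q, r) = Add(825, r) (Function('b')(Q, r) = Add(r, 825) = Add(825, r))
Pow(Add(E, Function('b')(Mul(18, Function('w')(-3)), W)), -1) = Pow(Add(-4690979, Add(825, 504)), -1) = Pow(Add(-4690979, 1329), -1) = Pow(-4689650, -1) = Rational(-1, 4689650)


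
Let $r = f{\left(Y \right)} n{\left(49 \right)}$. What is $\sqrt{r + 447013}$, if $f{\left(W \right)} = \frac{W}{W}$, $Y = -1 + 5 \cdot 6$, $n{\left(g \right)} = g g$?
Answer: $\sqrt{449414} \approx 670.38$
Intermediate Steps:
$n{\left(g \right)} = g^{2}$
$Y = 29$ ($Y = -1 + 30 = 29$)
$f{\left(W \right)} = 1$
$r = 2401$ ($r = 1 \cdot 49^{2} = 1 \cdot 2401 = 2401$)
$\sqrt{r + 447013} = \sqrt{2401 + 447013} = \sqrt{449414}$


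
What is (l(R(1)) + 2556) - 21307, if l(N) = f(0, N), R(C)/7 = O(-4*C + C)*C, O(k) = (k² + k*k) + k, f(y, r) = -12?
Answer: -18763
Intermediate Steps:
O(k) = k + 2*k² (O(k) = (k² + k²) + k = 2*k² + k = k + 2*k²)
R(C) = -21*C²*(1 - 6*C) (R(C) = 7*(((-4*C + C)*(1 + 2*(-4*C + C)))*C) = 7*(((-3*C)*(1 + 2*(-3*C)))*C) = 7*(((-3*C)*(1 - 6*C))*C) = 7*((-3*C*(1 - 6*C))*C) = 7*(-3*C²*(1 - 6*C)) = -21*C²*(1 - 6*C))
l(N) = -12
(l(R(1)) + 2556) - 21307 = (-12 + 2556) - 21307 = 2544 - 21307 = -18763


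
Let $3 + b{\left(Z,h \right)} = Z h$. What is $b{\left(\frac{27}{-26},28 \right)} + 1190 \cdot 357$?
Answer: $\frac{5522373}{13} \approx 4.248 \cdot 10^{5}$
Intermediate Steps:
$b{\left(Z,h \right)} = -3 + Z h$
$b{\left(\frac{27}{-26},28 \right)} + 1190 \cdot 357 = \left(-3 + \frac{27}{-26} \cdot 28\right) + 1190 \cdot 357 = \left(-3 + 27 \left(- \frac{1}{26}\right) 28\right) + 424830 = \left(-3 - \frac{378}{13}\right) + 424830 = - \frac{417}{13} + 424830 = \frac{5522373}{13}$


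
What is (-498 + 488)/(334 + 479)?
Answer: -10/813 ≈ -0.012300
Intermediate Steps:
(-498 + 488)/(334 + 479) = -10/813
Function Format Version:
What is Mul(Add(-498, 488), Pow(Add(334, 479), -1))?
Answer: Rational(-10, 813) ≈ -0.012300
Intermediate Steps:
Mul(Add(-498, 488), Pow(Add(334, 479), -1)) = Mul(-10, Pow(813, -1)) = Mul(-10, Rational(1, 813)) = Rational(-10, 813)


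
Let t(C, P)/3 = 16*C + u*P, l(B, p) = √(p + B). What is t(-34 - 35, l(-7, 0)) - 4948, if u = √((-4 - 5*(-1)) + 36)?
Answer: -8260 + 3*I*√259 ≈ -8260.0 + 48.28*I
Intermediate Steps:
l(B, p) = √(B + p)
u = √37 (u = √((-4 + 5) + 36) = √(1 + 36) = √37 ≈ 6.0828)
t(C, P) = 48*C + 3*P*√37 (t(C, P) = 3*(16*C + √37*P) = 3*(16*C + P*√37) = 48*C + 3*P*√37)
t(-34 - 35, l(-7, 0)) - 4948 = (48*(-34 - 35) + 3*√(-7 + 0)*√37) - 4948 = (48*(-69) + 3*√(-7)*√37) - 4948 = (-3312 + 3*(I*√7)*√37) - 4948 = (-3312 + 3*I*√259) - 4948 = -8260 + 3*I*√259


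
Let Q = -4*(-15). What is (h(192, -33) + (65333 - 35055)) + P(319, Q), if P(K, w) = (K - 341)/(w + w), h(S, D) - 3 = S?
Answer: 1828369/60 ≈ 30473.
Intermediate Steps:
Q = 60
h(S, D) = 3 + S
P(K, w) = (-341 + K)/(2*w) (P(K, w) = (-341 + K)/((2*w)) = (-341 + K)*(1/(2*w)) = (-341 + K)/(2*w))
(h(192, -33) + (65333 - 35055)) + P(319, Q) = ((3 + 192) + (65333 - 35055)) + (½)*(-341 + 319)/60 = (195 + 30278) + (½)*(1/60)*(-22) = 30473 - 11/60 = 1828369/60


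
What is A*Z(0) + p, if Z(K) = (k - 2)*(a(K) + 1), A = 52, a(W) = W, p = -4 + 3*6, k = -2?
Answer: -194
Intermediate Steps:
p = 14 (p = -4 + 18 = 14)
Z(K) = -4 - 4*K (Z(K) = (-2 - 2)*(K + 1) = -4*(1 + K) = -4 - 4*K)
A*Z(0) + p = 52*(-4 - 4*0) + 14 = 52*(-4 + 0) + 14 = 52*(-4) + 14 = -208 + 14 = -194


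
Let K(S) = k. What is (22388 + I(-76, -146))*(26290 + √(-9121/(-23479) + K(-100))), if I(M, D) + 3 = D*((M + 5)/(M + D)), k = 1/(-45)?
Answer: 65187422080/111 + 46784*√45427873570/737595 ≈ 5.8729e+8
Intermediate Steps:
k = -1/45 ≈ -0.022222
K(S) = -1/45
I(M, D) = -3 + D*(5 + M)/(D + M) (I(M, D) = -3 + D*((M + 5)/(M + D)) = -3 + D*((5 + M)/(D + M)) = -3 + D*(5 + M)/(D + M))
(22388 + I(-76, -146))*(26290 + √(-9121/(-23479) + K(-100))) = (22388 + (-3*(-76) + 2*(-146) - 146*(-76))/(-146 - 76))*(26290 + √(-9121/(-23479) - 1/45)) = (22388 + (228 - 292 + 11096)/(-222))*(26290 + √(-9121*(-1/23479) - 1/45)) = (22388 - 1/222*11032)*(26290 + √(9121/23479 - 1/45)) = (22388 - 5516/111)*(26290 + √(386966/1056555)) = 2479552*(26290 + √45427873570/352185)/111 = 65187422080/111 + 46784*√45427873570/737595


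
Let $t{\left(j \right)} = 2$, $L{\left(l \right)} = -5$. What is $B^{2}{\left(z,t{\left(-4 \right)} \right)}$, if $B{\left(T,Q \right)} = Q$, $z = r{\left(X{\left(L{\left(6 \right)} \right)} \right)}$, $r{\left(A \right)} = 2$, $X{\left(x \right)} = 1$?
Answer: $4$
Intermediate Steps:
$z = 2$
$B^{2}{\left(z,t{\left(-4 \right)} \right)} = 2^{2} = 4$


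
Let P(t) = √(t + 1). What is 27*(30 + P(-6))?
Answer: 810 + 27*I*√5 ≈ 810.0 + 60.374*I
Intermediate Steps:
P(t) = √(1 + t)
27*(30 + P(-6)) = 27*(30 + √(1 - 6)) = 27*(30 + √(-5)) = 27*(30 + I*√5) = 810 + 27*I*√5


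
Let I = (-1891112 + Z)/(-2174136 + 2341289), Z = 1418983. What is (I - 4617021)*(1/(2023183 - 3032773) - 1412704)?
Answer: 78622069381660709042033/12053999805 ≈ 6.5225e+12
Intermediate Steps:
I = -67447/23879 (I = (-1891112 + 1418983)/(-2174136 + 2341289) = -472129/167153 = -472129*1/167153 = -67447/23879 ≈ -2.8245)
(I - 4617021)*(1/(2023183 - 3032773) - 1412704) = (-67447/23879 - 4617021)*(1/(2023183 - 3032773) - 1412704) = -110249911906*(1/(-1009590) - 1412704)/23879 = -110249911906*(-1/1009590 - 1412704)/23879 = -110249911906/23879*(-1426251831361/1009590) = 78622069381660709042033/12053999805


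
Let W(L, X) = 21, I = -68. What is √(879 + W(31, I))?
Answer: 30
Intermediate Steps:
√(879 + W(31, I)) = √(879 + 21) = √900 = 30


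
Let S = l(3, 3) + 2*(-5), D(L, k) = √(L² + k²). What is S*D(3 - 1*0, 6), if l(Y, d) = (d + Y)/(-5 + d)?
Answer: -39*√5 ≈ -87.207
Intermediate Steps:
l(Y, d) = (Y + d)/(-5 + d)
S = -13 (S = (3 + 3)/(-5 + 3) + 2*(-5) = 6/(-2) - 10 = -½*6 - 10 = -3 - 10 = -13)
S*D(3 - 1*0, 6) = -13*√((3 - 1*0)² + 6²) = -13*√((3 + 0)² + 36) = -13*√(3² + 36) = -13*√(9 + 36) = -39*√5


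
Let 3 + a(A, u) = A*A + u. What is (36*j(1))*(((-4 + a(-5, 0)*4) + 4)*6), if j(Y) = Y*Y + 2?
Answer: 57024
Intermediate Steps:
a(A, u) = -3 + u + A**2 (a(A, u) = -3 + (A*A + u) = -3 + (A**2 + u) = -3 + (u + A**2) = -3 + u + A**2)
j(Y) = 2 + Y**2 (j(Y) = Y**2 + 2 = 2 + Y**2)
(36*j(1))*(((-4 + a(-5, 0)*4) + 4)*6) = (36*(2 + 1**2))*(((-4 + (-3 + 0 + (-5)**2)*4) + 4)*6) = (36*(2 + 1))*(((-4 + (-3 + 0 + 25)*4) + 4)*6) = (36*3)*(((-4 + 22*4) + 4)*6) = 108*(((-4 + 88) + 4)*6) = 108*((84 + 4)*6) = 108*(88*6) = 108*528 = 57024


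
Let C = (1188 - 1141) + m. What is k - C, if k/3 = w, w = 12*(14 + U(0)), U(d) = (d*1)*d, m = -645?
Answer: 1102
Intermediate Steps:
U(d) = d² (U(d) = d*d = d²)
C = -598 (C = (1188 - 1141) - 645 = 47 - 645 = -598)
w = 168 (w = 12*(14 + 0²) = 12*(14 + 0) = 12*14 = 168)
k = 504 (k = 3*168 = 504)
k - C = 504 - 1*(-598) = 504 + 598 = 1102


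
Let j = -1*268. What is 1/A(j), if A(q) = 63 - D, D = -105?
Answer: 1/168 ≈ 0.0059524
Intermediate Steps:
j = -268
A(q) = 168 (A(q) = 63 - 1*(-105) = 63 + 105 = 168)
1/A(j) = 1/168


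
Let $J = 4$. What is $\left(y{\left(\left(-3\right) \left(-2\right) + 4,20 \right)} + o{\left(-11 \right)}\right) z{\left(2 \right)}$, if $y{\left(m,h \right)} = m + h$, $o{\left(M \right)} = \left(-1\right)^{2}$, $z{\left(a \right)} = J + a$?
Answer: $186$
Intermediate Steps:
$z{\left(a \right)} = 4 + a$
$o{\left(M \right)} = 1$
$y{\left(m,h \right)} = h + m$
$\left(y{\left(\left(-3\right) \left(-2\right) + 4,20 \right)} + o{\left(-11 \right)}\right) z{\left(2 \right)} = \left(\left(20 + \left(\left(-3\right) \left(-2\right) + 4\right)\right) + 1\right) \left(4 + 2\right) = \left(\left(20 + \left(6 + 4\right)\right) + 1\right) 6 = \left(\left(20 + 10\right) + 1\right) 6 = \left(30 + 1\right) 6 = 31 \cdot 6 = 186$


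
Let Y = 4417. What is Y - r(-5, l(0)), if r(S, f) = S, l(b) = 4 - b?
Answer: 4422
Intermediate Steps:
Y - r(-5, l(0)) = 4417 - 1*(-5) = 4417 + 5 = 4422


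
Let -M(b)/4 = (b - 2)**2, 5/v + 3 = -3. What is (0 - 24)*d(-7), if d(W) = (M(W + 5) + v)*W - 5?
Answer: -10772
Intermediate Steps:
v = -5/6 (v = 5/(-3 - 3) = 5/(-6) = 5*(-1/6) = -5/6 ≈ -0.83333)
M(b) = -4*(-2 + b)**2 (M(b) = -4*(b - 2)**2 = -4*(-2 + b)**2)
d(W) = -5 + W*(-5/6 - 4*(3 + W)**2) (d(W) = (-4*(-2 + (W + 5))**2 - 5/6)*W - 5 = (-4*(-2 + (5 + W))**2 - 5/6)*W - 5 = (-4*(3 + W)**2 - 5/6)*W - 5 = (-5/6 - 4*(3 + W)**2)*W - 5 = W*(-5/6 - 4*(3 + W)**2) - 5 = -5 + W*(-5/6 - 4*(3 + W)**2))
(0 - 24)*d(-7) = (0 - 24)*(-5 - 5/6*(-7) - 4*(-7)*(3 - 7)**2) = -24*(-5 + 35/6 - 4*(-7)*(-4)**2) = -24*(-5 + 35/6 - 4*(-7)*16) = -24*(-5 + 35/6 + 448) = -24*2693/6 = -10772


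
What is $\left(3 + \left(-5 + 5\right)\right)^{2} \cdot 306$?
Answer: $2754$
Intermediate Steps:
$\left(3 + \left(-5 + 5\right)\right)^{2} \cdot 306 = \left(3 + 0\right)^{2} \cdot 306 = 3^{2} \cdot 306 = 9 \cdot 306 = 2754$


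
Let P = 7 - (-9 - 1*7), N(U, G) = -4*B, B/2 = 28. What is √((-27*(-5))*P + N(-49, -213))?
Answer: √2881 ≈ 53.675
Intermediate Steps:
B = 56 (B = 2*28 = 56)
N(U, G) = -224 (N(U, G) = -4*56 = -224)
P = 23 (P = 7 - (-9 - 7) = 7 - 1*(-16) = 7 + 16 = 23)
√((-27*(-5))*P + N(-49, -213)) = √(-27*(-5)*23 - 224) = √(135*23 - 224) = √(3105 - 224) = √2881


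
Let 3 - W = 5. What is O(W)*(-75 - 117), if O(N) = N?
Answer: 384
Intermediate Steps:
W = -2 (W = 3 - 1*5 = 3 - 5 = -2)
O(W)*(-75 - 117) = -2*(-75 - 117) = -2*(-192) = 384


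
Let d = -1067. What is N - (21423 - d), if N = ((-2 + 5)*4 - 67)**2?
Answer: -19465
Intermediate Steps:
N = 3025 (N = (3*4 - 67)**2 = (12 - 67)**2 = (-55)**2 = 3025)
N - (21423 - d) = 3025 - (21423 - 1*(-1067)) = 3025 - (21423 + 1067) = 3025 - 1*22490 = 3025 - 22490 = -19465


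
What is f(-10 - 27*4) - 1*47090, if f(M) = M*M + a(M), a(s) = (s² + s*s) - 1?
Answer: -5319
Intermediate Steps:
a(s) = -1 + 2*s² (a(s) = (s² + s²) - 1 = 2*s² - 1 = -1 + 2*s²)
f(M) = -1 + 3*M² (f(M) = M*M + (-1 + 2*M²) = M² + (-1 + 2*M²) = -1 + 3*M²)
f(-10 - 27*4) - 1*47090 = (-1 + 3*(-10 - 27*4)²) - 1*47090 = (-1 + 3*(-10 - 108)²) - 47090 = (-1 + 3*(-118)²) - 47090 = (-1 + 3*13924) - 47090 = (-1 + 41772) - 47090 = 41771 - 47090 = -5319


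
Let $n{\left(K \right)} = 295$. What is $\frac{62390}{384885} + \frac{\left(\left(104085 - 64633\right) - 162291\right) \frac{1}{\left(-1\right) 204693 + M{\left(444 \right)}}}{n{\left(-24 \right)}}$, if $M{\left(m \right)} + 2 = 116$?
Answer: $\frac{9413742253}{57353381685} \approx 0.16414$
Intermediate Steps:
$M{\left(m \right)} = 114$ ($M{\left(m \right)} = -2 + 116 = 114$)
$\frac{62390}{384885} + \frac{\left(\left(104085 - 64633\right) - 162291\right) \frac{1}{\left(-1\right) 204693 + M{\left(444 \right)}}}{n{\left(-24 \right)}} = \frac{62390}{384885} + \frac{\left(\left(104085 - 64633\right) - 162291\right) \frac{1}{\left(-1\right) 204693 + 114}}{295} = 62390 \cdot \frac{1}{384885} + \frac{39452 - 162291}{-204693 + 114} \cdot \frac{1}{295} = \frac{12478}{76977} + - \frac{122839}{-204579} \cdot \frac{1}{295} = \frac{12478}{76977} + \left(-122839\right) \left(- \frac{1}{204579}\right) \frac{1}{295} = \frac{12478}{76977} + \frac{122839}{204579} \cdot \frac{1}{295} = \frac{12478}{76977} + \frac{122839}{60350805} = \frac{9413742253}{57353381685}$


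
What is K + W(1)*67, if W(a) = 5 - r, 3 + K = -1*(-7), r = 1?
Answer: 272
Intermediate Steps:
K = 4 (K = -3 - 1*(-7) = -3 + 7 = 4)
W(a) = 4 (W(a) = 5 - 1*1 = 5 - 1 = 4)
K + W(1)*67 = 4 + 4*67 = 4 + 268 = 272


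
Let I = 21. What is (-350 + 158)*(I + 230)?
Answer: -48192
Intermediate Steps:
(-350 + 158)*(I + 230) = (-350 + 158)*(21 + 230) = -192*251 = -48192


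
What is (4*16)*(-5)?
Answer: -320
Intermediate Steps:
(4*16)*(-5) = 64*(-5) = -320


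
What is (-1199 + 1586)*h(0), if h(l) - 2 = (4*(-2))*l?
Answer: 774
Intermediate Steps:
h(l) = 2 - 8*l (h(l) = 2 + (4*(-2))*l = 2 - 8*l)
(-1199 + 1586)*h(0) = (-1199 + 1586)*(2 - 8*0) = 387*(2 + 0) = 387*2 = 774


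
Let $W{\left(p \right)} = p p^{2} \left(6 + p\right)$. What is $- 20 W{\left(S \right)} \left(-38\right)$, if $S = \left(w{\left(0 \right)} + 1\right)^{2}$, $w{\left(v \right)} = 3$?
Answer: $68485120$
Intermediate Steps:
$S = 16$ ($S = \left(3 + 1\right)^{2} = 4^{2} = 16$)
$W{\left(p \right)} = p^{3} \left(6 + p\right)$
$- 20 W{\left(S \right)} \left(-38\right) = - 20 \cdot 16^{3} \left(6 + 16\right) \left(-38\right) = - 20 \cdot 4096 \cdot 22 \left(-38\right) = \left(-20\right) 90112 \left(-38\right) = \left(-1802240\right) \left(-38\right) = 68485120$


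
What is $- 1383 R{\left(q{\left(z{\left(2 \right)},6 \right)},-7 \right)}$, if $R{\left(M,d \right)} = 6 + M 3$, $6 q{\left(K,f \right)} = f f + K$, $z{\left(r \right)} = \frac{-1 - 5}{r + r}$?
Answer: $- \frac{128619}{4} \approx -32155.0$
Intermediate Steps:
$z{\left(r \right)} = - \frac{3}{r}$ ($z{\left(r \right)} = - \frac{6}{2 r} = - 6 \frac{1}{2 r} = - \frac{3}{r}$)
$q{\left(K,f \right)} = \frac{K}{6} + \frac{f^{2}}{6}$ ($q{\left(K,f \right)} = \frac{f f + K}{6} = \frac{f^{2} + K}{6} = \frac{K + f^{2}}{6} = \frac{K}{6} + \frac{f^{2}}{6}$)
$R{\left(M,d \right)} = 6 + 3 M$
$- 1383 R{\left(q{\left(z{\left(2 \right)},6 \right)},-7 \right)} = - 1383 \left(6 + 3 \left(\frac{\left(-3\right) \frac{1}{2}}{6} + \frac{6^{2}}{6}\right)\right) = - 1383 \left(6 + 3 \left(\frac{\left(-3\right) \frac{1}{2}}{6} + \frac{1}{6} \cdot 36\right)\right) = - 1383 \left(6 + 3 \left(\frac{1}{6} \left(- \frac{3}{2}\right) + 6\right)\right) = - 1383 \left(6 + 3 \left(- \frac{1}{4} + 6\right)\right) = - 1383 \left(6 + 3 \cdot \frac{23}{4}\right) = - 1383 \left(6 + \frac{69}{4}\right) = \left(-1383\right) \frac{93}{4} = - \frac{128619}{4}$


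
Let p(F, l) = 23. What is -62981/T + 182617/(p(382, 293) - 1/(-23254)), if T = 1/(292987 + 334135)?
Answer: -21124567075297208/534843 ≈ -3.9497e+10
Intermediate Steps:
T = 1/627122 ≈ 1.5946e-6
-62981/T + 182617/(p(382, 293) - 1/(-23254)) = -62981/1/627122 + 182617/(23 - 1/(-23254)) = -62981*627122 + 182617/(23 - 1*(-1/23254)) = -39496770682 + 182617/(23 + 1/23254) = -39496770682 + 182617/(534843/23254) = -39496770682 + 182617*(23254/534843) = -39496770682 + 4246575718/534843 = -21124567075297208/534843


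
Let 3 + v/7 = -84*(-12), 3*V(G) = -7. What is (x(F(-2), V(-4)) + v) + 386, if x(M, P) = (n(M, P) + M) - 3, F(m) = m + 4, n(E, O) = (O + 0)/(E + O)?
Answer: 7427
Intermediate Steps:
V(G) = -7/3 (V(G) = (⅓)*(-7) = -7/3)
n(E, O) = O/(E + O)
F(m) = 4 + m
v = 7035 (v = -21 + 7*(-84*(-12)) = -21 + 7*1008 = -21 + 7056 = 7035)
x(M, P) = -3 + M + P/(M + P) (x(M, P) = (P/(M + P) + M) - 3 = (M + P/(M + P)) - 3 = -3 + M + P/(M + P))
(x(F(-2), V(-4)) + v) + 386 = ((-7/3 + (-3 + (4 - 2))*((4 - 2) - 7/3))/((4 - 2) - 7/3) + 7035) + 386 = ((-7/3 + (-3 + 2)*(2 - 7/3))/(2 - 7/3) + 7035) + 386 = ((-7/3 - 1*(-⅓))/(-⅓) + 7035) + 386 = (-3*(-7/3 + ⅓) + 7035) + 386 = (-3*(-2) + 7035) + 386 = (6 + 7035) + 386 = 7041 + 386 = 7427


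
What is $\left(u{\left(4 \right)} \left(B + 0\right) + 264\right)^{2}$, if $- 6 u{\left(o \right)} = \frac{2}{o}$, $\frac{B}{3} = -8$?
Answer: $70756$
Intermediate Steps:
$B = -24$ ($B = 3 \left(-8\right) = -24$)
$u{\left(o \right)} = - \frac{1}{3 o}$ ($u{\left(o \right)} = - \frac{2 \frac{1}{o}}{6} = - \frac{1}{3 o}$)
$\left(u{\left(4 \right)} \left(B + 0\right) + 264\right)^{2} = \left(- \frac{1}{3 \cdot 4} \left(-24 + 0\right) + 264\right)^{2} = \left(\left(- \frac{1}{3}\right) \frac{1}{4} \left(-24\right) + 264\right)^{2} = \left(\left(- \frac{1}{12}\right) \left(-24\right) + 264\right)^{2} = \left(2 + 264\right)^{2} = 266^{2} = 70756$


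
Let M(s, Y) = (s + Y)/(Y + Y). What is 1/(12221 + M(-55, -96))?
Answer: 192/2346583 ≈ 8.1821e-5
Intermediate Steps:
M(s, Y) = (Y + s)/(2*Y) (M(s, Y) = (Y + s)/((2*Y)) = (Y + s)*(1/(2*Y)) = (Y + s)/(2*Y))
1/(12221 + M(-55, -96)) = 1/(12221 + (½)*(-96 - 55)/(-96)) = 1/(12221 + (½)*(-1/96)*(-151)) = 1/(12221 + 151/192) = 1/(2346583/192) = 192/2346583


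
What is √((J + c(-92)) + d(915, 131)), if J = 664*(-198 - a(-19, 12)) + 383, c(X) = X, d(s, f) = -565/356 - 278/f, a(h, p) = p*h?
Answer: √10987292516367/23318 ≈ 142.15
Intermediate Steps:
a(h, p) = h*p
d(s, f) = -565/356 - 278/f (d(s, f) = -565*1/356 - 278/f = -565/356 - 278/f)
J = 20303 (J = 664*(-198 - (-19)*12) + 383 = 664*(-198 - 1*(-228)) + 383 = 664*(-198 + 228) + 383 = 664*30 + 383 = 19920 + 383 = 20303)
√((J + c(-92)) + d(915, 131)) = √((20303 - 92) + (-565/356 - 278/131)) = √(20211 + (-565/356 - 278*1/131)) = √(20211 + (-565/356 - 278/131)) = √(20211 - 172983/46636) = √(942387213/46636) = √10987292516367/23318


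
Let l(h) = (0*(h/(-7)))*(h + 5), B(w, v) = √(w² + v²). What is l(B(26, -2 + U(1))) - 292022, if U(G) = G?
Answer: -292022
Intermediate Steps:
B(w, v) = √(v² + w²)
l(h) = 0 (l(h) = (0*(h*(-⅐)))*(5 + h) = (0*(-h/7))*(5 + h) = 0*(5 + h) = 0)
l(B(26, -2 + U(1))) - 292022 = 0 - 292022 = -292022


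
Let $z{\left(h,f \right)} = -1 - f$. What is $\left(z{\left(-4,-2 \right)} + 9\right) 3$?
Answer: $30$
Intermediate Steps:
$\left(z{\left(-4,-2 \right)} + 9\right) 3 = \left(\left(-1 - -2\right) + 9\right) 3 = \left(\left(-1 + 2\right) + 9\right) 3 = \left(1 + 9\right) 3 = 10 \cdot 3 = 30$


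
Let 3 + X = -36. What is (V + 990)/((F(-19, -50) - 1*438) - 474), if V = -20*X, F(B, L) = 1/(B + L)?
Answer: -122130/62929 ≈ -1.9408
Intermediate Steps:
X = -39 (X = -3 - 36 = -39)
V = 780 (V = -20*(-39) = 780)
(V + 990)/((F(-19, -50) - 1*438) - 474) = (780 + 990)/((1/(-19 - 50) - 1*438) - 474) = 1770/((1/(-69) - 438) - 474) = 1770/((-1/69 - 438) - 474) = 1770/(-30223/69 - 474) = 1770/(-62929/69) = 1770*(-69/62929) = -122130/62929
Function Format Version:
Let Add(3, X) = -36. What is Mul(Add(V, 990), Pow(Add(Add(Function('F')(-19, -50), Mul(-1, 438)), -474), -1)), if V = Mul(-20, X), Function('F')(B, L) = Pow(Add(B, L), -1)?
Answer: Rational(-122130, 62929) ≈ -1.9408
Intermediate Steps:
X = -39 (X = Add(-3, -36) = -39)
V = 780 (V = Mul(-20, -39) = 780)
Mul(Add(V, 990), Pow(Add(Add(Function('F')(-19, -50), Mul(-1, 438)), -474), -1)) = Mul(Add(780, 990), Pow(Add(Add(Pow(Add(-19, -50), -1), Mul(-1, 438)), -474), -1)) = Mul(1770, Pow(Add(Add(Pow(-69, -1), -438), -474), -1)) = Mul(1770, Pow(Add(Add(Rational(-1, 69), -438), -474), -1)) = Mul(1770, Pow(Add(Rational(-30223, 69), -474), -1)) = Mul(1770, Pow(Rational(-62929, 69), -1)) = Mul(1770, Rational(-69, 62929)) = Rational(-122130, 62929)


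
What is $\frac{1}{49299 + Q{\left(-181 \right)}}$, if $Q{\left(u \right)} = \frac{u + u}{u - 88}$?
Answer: $\frac{269}{13261793} \approx 2.0284 \cdot 10^{-5}$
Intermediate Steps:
$Q{\left(u \right)} = \frac{2 u}{-88 + u}$
$\frac{1}{49299 + Q{\left(-181 \right)}} = \frac{1}{49299 + 2 \left(-181\right) \frac{1}{-88 - 181}} = \frac{1}{49299 + 2 \left(-181\right) \frac{1}{-269}} = \frac{1}{49299 + 2 \left(-181\right) \left(- \frac{1}{269}\right)} = \frac{1}{49299 + \frac{362}{269}} = \frac{1}{\frac{13261793}{269}} = \frac{269}{13261793}$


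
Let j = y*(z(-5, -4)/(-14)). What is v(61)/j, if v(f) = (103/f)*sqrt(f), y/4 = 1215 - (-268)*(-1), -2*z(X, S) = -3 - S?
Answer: 721*sqrt(61)/57767 ≈ 0.097481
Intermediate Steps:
z(X, S) = 3/2 + S/2 (z(X, S) = -(-3 - S)/2 = 3/2 + S/2)
y = 3788 (y = 4*(1215 - (-268)*(-1)) = 4*(1215 - 1*268) = 4*(1215 - 268) = 4*947 = 3788)
v(f) = 103/sqrt(f)
j = 947/7 (j = 3788*((3/2 + (1/2)*(-4))/(-14)) = 3788*((3/2 - 2)*(-1/14)) = 3788*(-1/2*(-1/14)) = 3788*(1/28) = 947/7 ≈ 135.29)
v(61)/j = (103/sqrt(61))/(947/7) = (103*(sqrt(61)/61))*(7/947) = (103*sqrt(61)/61)*(7/947) = 721*sqrt(61)/57767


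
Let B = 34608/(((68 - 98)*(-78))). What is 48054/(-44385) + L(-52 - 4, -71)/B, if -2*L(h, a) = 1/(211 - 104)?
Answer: -9888810193/9131118920 ≈ -1.0830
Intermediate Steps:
L(h, a) = -1/214 (L(h, a) = -1/(2*(211 - 104)) = -½/107 = -½*1/107 = -1/214)
B = 2884/195 (B = 34608/((-30*(-78))) = 34608/2340 = 34608*(1/2340) = 2884/195 ≈ 14.790)
48054/(-44385) + L(-52 - 4, -71)/B = 48054/(-44385) - 1/(214*2884/195) = 48054*(-1/44385) - 1/214*195/2884 = -16018/14795 - 195/617176 = -9888810193/9131118920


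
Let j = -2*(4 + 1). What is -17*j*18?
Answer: 3060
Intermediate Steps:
j = -10 (j = -2*5 = -10)
-17*j*18 = -17*(-10)*18 = 170*18 = 3060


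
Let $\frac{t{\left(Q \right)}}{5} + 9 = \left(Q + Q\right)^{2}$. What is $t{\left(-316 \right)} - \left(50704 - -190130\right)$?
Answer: $1756241$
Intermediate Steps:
$t{\left(Q \right)} = -45 + 20 Q^{2}$ ($t{\left(Q \right)} = -45 + 5 \left(Q + Q\right)^{2} = -45 + 5 \left(2 Q\right)^{2} = -45 + 5 \cdot 4 Q^{2} = -45 + 20 Q^{2}$)
$t{\left(-316 \right)} - \left(50704 - -190130\right) = \left(-45 + 20 \left(-316\right)^{2}\right) - \left(50704 - -190130\right) = \left(-45 + 20 \cdot 99856\right) - \left(50704 + 190130\right) = \left(-45 + 1997120\right) - 240834 = 1997075 - 240834 = 1756241$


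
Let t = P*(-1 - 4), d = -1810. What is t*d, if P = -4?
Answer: -36200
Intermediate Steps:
t = 20 (t = -4*(-1 - 4) = -4*(-5) = 20)
t*d = 20*(-1810) = -36200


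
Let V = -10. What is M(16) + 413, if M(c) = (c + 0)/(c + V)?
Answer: 1247/3 ≈ 415.67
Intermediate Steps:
M(c) = c/(-10 + c) (M(c) = (c + 0)/(c - 10) = c/(-10 + c))
M(16) + 413 = 16/(-10 + 16) + 413 = 16/6 + 413 = 16*(⅙) + 413 = 8/3 + 413 = 1247/3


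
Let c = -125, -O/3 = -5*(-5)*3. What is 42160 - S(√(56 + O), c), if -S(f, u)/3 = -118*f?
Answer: 42160 - 4602*I ≈ 42160.0 - 4602.0*I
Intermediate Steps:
O = -225 (O = -3*(-5*(-5))*3 = -75*3 = -3*75 = -225)
S(f, u) = 354*f (S(f, u) = -(-354)*f = 354*f)
42160 - S(√(56 + O), c) = 42160 - 354*√(56 - 225) = 42160 - 354*√(-169) = 42160 - 354*13*I = 42160 - 4602*I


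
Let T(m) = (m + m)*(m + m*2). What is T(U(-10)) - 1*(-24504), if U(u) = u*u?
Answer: 84504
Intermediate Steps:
U(u) = u²
T(m) = 6*m² (T(m) = (2*m)*(m + 2*m) = (2*m)*(3*m) = 6*m²)
T(U(-10)) - 1*(-24504) = 6*((-10)²)² - 1*(-24504) = 6*100² + 24504 = 6*10000 + 24504 = 60000 + 24504 = 84504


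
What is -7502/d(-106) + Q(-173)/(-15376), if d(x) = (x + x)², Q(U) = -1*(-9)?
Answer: -7234703/43191184 ≈ -0.16750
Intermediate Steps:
Q(U) = 9
d(x) = 4*x² (d(x) = (2*x)² = 4*x²)
-7502/d(-106) + Q(-173)/(-15376) = -7502/(4*(-106)²) + 9/(-15376) = -7502/(4*11236) + 9*(-1/15376) = -7502/44944 - 9/15376 = -7502*1/44944 - 9/15376 = -3751/22472 - 9/15376 = -7234703/43191184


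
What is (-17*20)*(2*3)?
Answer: -2040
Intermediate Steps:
(-17*20)*(2*3) = -340*6 = -2040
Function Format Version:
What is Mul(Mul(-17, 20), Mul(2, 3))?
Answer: -2040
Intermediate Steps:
Mul(Mul(-17, 20), Mul(2, 3)) = Mul(-340, 6) = -2040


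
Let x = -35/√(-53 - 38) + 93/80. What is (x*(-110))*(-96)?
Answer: 12276 + 52800*I*√91/13 ≈ 12276.0 + 38745.0*I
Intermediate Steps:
x = 93/80 + 5*I*√91/13 (x = -35*(-I*√91/91) + 93*(1/80) = -35*(-I*√91/91) + 93/80 = -(-5)*I*√91/13 + 93/80 = 5*I*√91/13 + 93/80 = 93/80 + 5*I*√91/13 ≈ 1.1625 + 3.669*I)
(x*(-110))*(-96) = ((93/80 + 5*I*√91/13)*(-110))*(-96) = (-1023/8 - 550*I*√91/13)*(-96) = 12276 + 52800*I*√91/13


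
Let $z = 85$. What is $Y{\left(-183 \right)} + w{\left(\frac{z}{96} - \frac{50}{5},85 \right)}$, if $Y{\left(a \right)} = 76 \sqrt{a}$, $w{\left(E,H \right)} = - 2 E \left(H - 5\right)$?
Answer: $\frac{4375}{3} + 76 i \sqrt{183} \approx 1458.3 + 1028.1 i$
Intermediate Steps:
$w{\left(E,H \right)} = - 2 E \left(-5 + H\right)$
$Y{\left(-183 \right)} + w{\left(\frac{z}{96} - \frac{50}{5},85 \right)} = 76 \sqrt{-183} + 2 \left(\frac{85}{96} - \frac{50}{5}\right) \left(5 - 85\right) = 76 i \sqrt{183} + 2 \left(85 \cdot \frac{1}{96} - 10\right) \left(5 - 85\right) = 76 i \sqrt{183} + 2 \left(\frac{85}{96} - 10\right) \left(-80\right) = 76 i \sqrt{183} + 2 \left(- \frac{875}{96}\right) \left(-80\right) = 76 i \sqrt{183} + \frac{4375}{3} = \frac{4375}{3} + 76 i \sqrt{183}$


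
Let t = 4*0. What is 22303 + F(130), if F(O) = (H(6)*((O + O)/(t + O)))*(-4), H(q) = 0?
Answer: 22303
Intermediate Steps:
t = 0
F(O) = 0 (F(O) = (0*((O + O)/(0 + O)))*(-4) = (0*((2*O)/O))*(-4) = (0*2)*(-4) = 0*(-4) = 0)
22303 + F(130) = 22303 + 0 = 22303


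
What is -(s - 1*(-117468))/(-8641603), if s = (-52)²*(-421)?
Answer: -1020916/8641603 ≈ -0.11814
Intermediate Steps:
s = -1138384 (s = 2704*(-421) = -1138384)
-(s - 1*(-117468))/(-8641603) = -(-1138384 - 1*(-117468))/(-8641603) = -(-1138384 + 117468)*(-1/8641603) = -1*(-1020916)*(-1/8641603) = 1020916*(-1/8641603) = -1020916/8641603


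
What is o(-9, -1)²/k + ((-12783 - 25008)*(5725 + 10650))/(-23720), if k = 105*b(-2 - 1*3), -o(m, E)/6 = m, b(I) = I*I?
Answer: 108299445543/4151000 ≈ 26090.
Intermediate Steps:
b(I) = I²
o(m, E) = -6*m
k = 2625 (k = 105*(-2 - 1*3)² = 105*(-2 - 3)² = 105*(-5)² = 105*25 = 2625)
o(-9, -1)²/k + ((-12783 - 25008)*(5725 + 10650))/(-23720) = (-6*(-9))²/2625 + ((-12783 - 25008)*(5725 + 10650))/(-23720) = 54²*(1/2625) - 37791*16375*(-1/23720) = 2916*(1/2625) - 618827625*(-1/23720) = 972/875 + 123765525/4744 = 108299445543/4151000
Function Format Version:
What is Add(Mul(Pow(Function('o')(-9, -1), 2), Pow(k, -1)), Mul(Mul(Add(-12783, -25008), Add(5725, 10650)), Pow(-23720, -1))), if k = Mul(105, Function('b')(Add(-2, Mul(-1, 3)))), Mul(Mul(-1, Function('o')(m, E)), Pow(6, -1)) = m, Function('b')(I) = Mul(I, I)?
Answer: Rational(108299445543, 4151000) ≈ 26090.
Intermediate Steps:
Function('b')(I) = Pow(I, 2)
Function('o')(m, E) = Mul(-6, m)
k = 2625 (k = Mul(105, Pow(Add(-2, Mul(-1, 3)), 2)) = Mul(105, Pow(Add(-2, -3), 2)) = Mul(105, Pow(-5, 2)) = Mul(105, 25) = 2625)
Add(Mul(Pow(Function('o')(-9, -1), 2), Pow(k, -1)), Mul(Mul(Add(-12783, -25008), Add(5725, 10650)), Pow(-23720, -1))) = Add(Mul(Pow(Mul(-6, -9), 2), Pow(2625, -1)), Mul(Mul(Add(-12783, -25008), Add(5725, 10650)), Pow(-23720, -1))) = Add(Mul(Pow(54, 2), Rational(1, 2625)), Mul(Mul(-37791, 16375), Rational(-1, 23720))) = Add(Mul(2916, Rational(1, 2625)), Mul(-618827625, Rational(-1, 23720))) = Add(Rational(972, 875), Rational(123765525, 4744)) = Rational(108299445543, 4151000)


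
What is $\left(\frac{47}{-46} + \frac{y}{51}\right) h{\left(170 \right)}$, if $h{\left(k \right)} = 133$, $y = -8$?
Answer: $- \frac{367745}{2346} \approx -156.75$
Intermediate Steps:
$\left(\frac{47}{-46} + \frac{y}{51}\right) h{\left(170 \right)} = \left(\frac{47}{-46} - \frac{8}{51}\right) 133 = \left(47 \left(- \frac{1}{46}\right) - \frac{8}{51}\right) 133 = \left(- \frac{47}{46} - \frac{8}{51}\right) 133 = \left(- \frac{2765}{2346}\right) 133 = - \frac{367745}{2346}$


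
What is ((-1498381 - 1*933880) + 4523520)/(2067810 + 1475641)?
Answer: 2091259/3543451 ≈ 0.59018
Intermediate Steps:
((-1498381 - 1*933880) + 4523520)/(2067810 + 1475641) = ((-1498381 - 933880) + 4523520)/3543451 = (-2432261 + 4523520)*(1/3543451) = 2091259*(1/3543451) = 2091259/3543451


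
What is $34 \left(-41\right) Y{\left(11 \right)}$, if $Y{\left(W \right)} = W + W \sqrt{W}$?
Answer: $-15334 - 15334 \sqrt{11} \approx -66191.0$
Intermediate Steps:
$Y{\left(W \right)} = W + W^{\frac{3}{2}}$
$34 \left(-41\right) Y{\left(11 \right)} = 34 \left(-41\right) \left(11 + 11^{\frac{3}{2}}\right) = - 1394 \left(11 + 11 \sqrt{11}\right) = -15334 - 15334 \sqrt{11}$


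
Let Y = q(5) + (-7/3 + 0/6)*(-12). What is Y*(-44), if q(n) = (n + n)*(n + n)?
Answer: -5632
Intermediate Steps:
q(n) = 4*n² (q(n) = (2*n)*(2*n) = 4*n²)
Y = 128 (Y = 4*5² + (-7/3 + 0/6)*(-12) = 4*25 + (-7*⅓ + 0*(⅙))*(-12) = 100 + (-7/3 + 0)*(-12) = 100 - 7/3*(-12) = 100 + 28 = 128)
Y*(-44) = 128*(-44) = -5632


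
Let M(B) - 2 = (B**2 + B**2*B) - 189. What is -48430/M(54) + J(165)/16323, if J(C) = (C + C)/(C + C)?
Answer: -790362697/2614830339 ≈ -0.30226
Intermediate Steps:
J(C) = 1 (J(C) = (2*C)/((2*C)) = (2*C)*(1/(2*C)) = 1)
M(B) = -187 + B**2 + B**3 (M(B) = 2 + ((B**2 + B**2*B) - 189) = 2 + ((B**2 + B**3) - 189) = 2 + (-189 + B**2 + B**3) = -187 + B**2 + B**3)
-48430/M(54) + J(165)/16323 = -48430/(-187 + 54**2 + 54**3) + 1/16323 = -48430/(-187 + 2916 + 157464) + 1*(1/16323) = -48430/160193 + 1/16323 = -790362697/2614830339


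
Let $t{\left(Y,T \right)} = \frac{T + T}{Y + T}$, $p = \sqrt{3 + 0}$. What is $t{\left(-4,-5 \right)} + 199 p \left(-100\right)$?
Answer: $\frac{10}{9} - 19900 \sqrt{3} \approx -34467.0$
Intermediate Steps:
$p = \sqrt{3} \approx 1.732$
$t{\left(Y,T \right)} = \frac{2 T}{T + Y}$
$t{\left(-4,-5 \right)} + 199 p \left(-100\right) = 2 \left(-5\right) \frac{1}{-5 - 4} + 199 \sqrt{3} \left(-100\right) = 2 \left(-5\right) \frac{1}{-9} + 199 \left(- 100 \sqrt{3}\right) = 2 \left(-5\right) \left(- \frac{1}{9}\right) - 19900 \sqrt{3} = \frac{10}{9} - 19900 \sqrt{3}$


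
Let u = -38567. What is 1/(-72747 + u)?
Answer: -1/111314 ≈ -8.9836e-6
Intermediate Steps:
1/(-72747 + u) = 1/(-72747 - 38567) = 1/(-111314) = -1/111314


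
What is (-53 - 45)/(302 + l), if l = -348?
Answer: 49/23 ≈ 2.1304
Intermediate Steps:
(-53 - 45)/(302 + l) = (-53 - 45)/(302 - 348) = -98/(-46) = -98*(-1/46) = 49/23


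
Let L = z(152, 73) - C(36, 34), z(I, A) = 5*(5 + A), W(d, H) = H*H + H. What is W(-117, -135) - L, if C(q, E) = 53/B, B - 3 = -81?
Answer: 1380547/78 ≈ 17699.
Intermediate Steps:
B = -78 (B = 3 - 81 = -78)
C(q, E) = -53/78 (C(q, E) = 53/(-78) = 53*(-1/78) = -53/78)
W(d, H) = H + H² (W(d, H) = H² + H = H + H²)
z(I, A) = 25 + 5*A
L = 30473/78 (L = (25 + 5*73) - 1*(-53/78) = (25 + 365) + 53/78 = 390 + 53/78 = 30473/78 ≈ 390.68)
W(-117, -135) - L = -135*(1 - 135) - 1*30473/78 = -135*(-134) - 30473/78 = 18090 - 30473/78 = 1380547/78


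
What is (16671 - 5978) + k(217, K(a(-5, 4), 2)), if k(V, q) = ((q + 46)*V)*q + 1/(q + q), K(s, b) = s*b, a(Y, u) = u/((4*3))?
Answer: 628015/36 ≈ 17445.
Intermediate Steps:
a(Y, u) = u/12
K(s, b) = b*s
k(V, q) = 1/(2*q) + V*q*(46 + q) (k(V, q) = ((46 + q)*V)*q + 1/(2*q) = (V*(46 + q))*q + 1/(2*q) = V*q*(46 + q) + 1/(2*q) = 1/(2*q) + V*q*(46 + q))
(16671 - 5978) + k(217, K(a(-5, 4), 2)) = (16671 - 5978) + (1/2 + 217*(2*((1/12)*4))**2*(46 + 2*((1/12)*4)))/((2*((1/12)*4))) = 10693 + (1/2 + 217*(2*(1/3))**2*(46 + 2*(1/3)))/((2*(1/3))) = 10693 + (1/2 + 217*(2/3)**2*(46 + 2/3))/(2/3) = 10693 + 3*(1/2 + 217*(4/9)*(140/3))/2 = 10693 + 3*(1/2 + 121520/27)/2 = 10693 + (3/2)*(243067/54) = 10693 + 243067/36 = 628015/36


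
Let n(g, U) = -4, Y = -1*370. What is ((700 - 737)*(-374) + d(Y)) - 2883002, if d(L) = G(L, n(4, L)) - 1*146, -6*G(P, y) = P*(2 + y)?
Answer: -8608300/3 ≈ -2.8694e+6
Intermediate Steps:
Y = -370
G(P, y) = -P*(2 + y)/6
d(L) = -146 + L/3 (d(L) = -L*(2 - 4)/6 - 1*146 = -⅙*L*(-2) - 146 = L/3 - 146 = -146 + L/3)
((700 - 737)*(-374) + d(Y)) - 2883002 = ((700 - 737)*(-374) + (-146 + (⅓)*(-370))) - 2883002 = (-37*(-374) + (-146 - 370/3)) - 2883002 = (13838 - 808/3) - 2883002 = 40706/3 - 2883002 = -8608300/3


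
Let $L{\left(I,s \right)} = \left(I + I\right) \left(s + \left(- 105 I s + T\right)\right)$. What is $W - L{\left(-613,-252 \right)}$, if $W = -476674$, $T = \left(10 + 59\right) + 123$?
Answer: $-19886245714$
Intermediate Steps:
$T = 192$ ($T = 69 + 123 = 192$)
$L{\left(I,s \right)} = 2 I \left(192 + s - 105 I s\right)$ ($L{\left(I,s \right)} = \left(I + I\right) \left(s + \left(- 105 I s + 192\right)\right) = 2 I \left(s - \left(-192 + 105 I s\right)\right) = 2 I \left(192 + s - 105 I s\right)$)
$W - L{\left(-613,-252 \right)} = -476674 - 2 \left(-613\right) \left(192 - 252 - \left(-64365\right) \left(-252\right)\right) = -476674 - 2 \left(-613\right) \left(192 - 252 - 16219980\right) = -476674 - 2 \left(-613\right) \left(-16220040\right) = -476674 - 19885769040 = -19886245714$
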